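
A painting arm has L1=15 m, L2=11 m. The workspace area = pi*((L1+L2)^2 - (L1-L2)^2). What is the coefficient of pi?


Given: L1 = 15, L2 = 11
(L1+L2)^2 = (26)^2 = 676
(L1-L2)^2 = (4)^2 = 16
Difference = 676 - 16 = 660
This equals 4*L1*L2 = 4*15*11 = 660
Workspace area = 660*pi

660


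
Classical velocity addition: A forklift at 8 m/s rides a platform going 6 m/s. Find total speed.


Given: object velocity = 8 m/s, platform velocity = 6 m/s (same direction)
Using classical velocity addition: v_total = v_object + v_platform
v_total = 8 + 6
v_total = 14 m/s

14 m/s


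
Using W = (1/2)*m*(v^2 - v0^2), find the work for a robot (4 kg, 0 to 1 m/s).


Given: m = 4 kg, v0 = 0 m/s, v = 1 m/s
Using W = (1/2)*m*(v^2 - v0^2)
v^2 = 1^2 = 1
v0^2 = 0^2 = 0
v^2 - v0^2 = 1 - 0 = 1
W = (1/2)*4*1 = 2 J

2 J


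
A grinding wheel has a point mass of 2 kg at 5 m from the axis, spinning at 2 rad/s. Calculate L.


Given: m = 2 kg, r = 5 m, omega = 2 rad/s
For a point mass: I = m*r^2
I = 2*5^2 = 2*25 = 50
L = I*omega = 50*2
L = 100 kg*m^2/s

100 kg*m^2/s


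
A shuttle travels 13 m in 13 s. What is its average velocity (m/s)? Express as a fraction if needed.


Given: distance d = 13 m, time t = 13 s
Using v = d / t
v = 13 / 13
v = 1 m/s

1 m/s


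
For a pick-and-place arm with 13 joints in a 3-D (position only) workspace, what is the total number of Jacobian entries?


Given: task space dimension = 3, joints = 13
Jacobian is a 3 x 13 matrix
Total entries = rows * columns
Total = 3 * 13
Total = 39

39


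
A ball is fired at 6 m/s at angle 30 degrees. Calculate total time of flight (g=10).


Given: v0 = 6 m/s, theta = 30 deg, g = 10 m/s^2
sin(30) = 1/2
Using T = 2*v0*sin(theta) / g
T = 2*6*1/2 / 10
T = 6 / 10
T = 3/5 s

3/5 s


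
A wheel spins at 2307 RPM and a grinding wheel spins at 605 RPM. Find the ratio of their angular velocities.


Given: RPM_A = 2307, RPM_B = 605
omega = 2*pi*RPM/60, so omega_A/omega_B = RPM_A / RPM_B
omega_A/omega_B = 2307 / 605
omega_A/omega_B = 2307/605

2307/605


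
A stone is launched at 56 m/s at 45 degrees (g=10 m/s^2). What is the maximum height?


Given: v0 = 56 m/s, theta = 45 deg, g = 10 m/s^2
sin^2(45) = 1/2
Using H = v0^2 * sin^2(theta) / (2*g)
H = 56^2 * 1/2 / (2*10)
H = 3136 * 1/2 / 20
H = 1568 / 20
H = 392/5 m

392/5 m


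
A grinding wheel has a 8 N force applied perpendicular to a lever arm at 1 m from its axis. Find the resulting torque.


Given: F = 8 N, r = 1 m, angle = 90 deg (perpendicular)
Using tau = F * r * sin(90)
sin(90) = 1
tau = 8 * 1 * 1
tau = 8 Nm

8 Nm


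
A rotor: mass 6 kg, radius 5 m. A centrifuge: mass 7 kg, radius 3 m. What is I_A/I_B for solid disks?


Given: M1=6 kg, R1=5 m, M2=7 kg, R2=3 m
For a disk: I = (1/2)*M*R^2, so I_A/I_B = (M1*R1^2)/(M2*R2^2)
M1*R1^2 = 6*25 = 150
M2*R2^2 = 7*9 = 63
I_A/I_B = 150/63 = 50/21

50/21


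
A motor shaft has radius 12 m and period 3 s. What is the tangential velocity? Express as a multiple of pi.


Given: radius r = 12 m, period T = 3 s
Using v = 2*pi*r / T
v = 2*pi*12 / 3
v = 24*pi / 3
v = 8*pi m/s

8*pi m/s


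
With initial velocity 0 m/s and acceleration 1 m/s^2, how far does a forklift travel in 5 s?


Given: v0 = 0 m/s, a = 1 m/s^2, t = 5 s
Using s = v0*t + (1/2)*a*t^2
s = 0*5 + (1/2)*1*5^2
s = 0 + (1/2)*25
s = 0 + 25/2
s = 25/2

25/2 m


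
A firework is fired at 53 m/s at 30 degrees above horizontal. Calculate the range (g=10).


Given: v0 = 53 m/s, theta = 30 deg, g = 10 m/s^2
sin(2*30) = sin(60) = sqrt(3)/2
Using R = v0^2 * sin(2*theta) / g
R = 53^2 * (sqrt(3)/2) / 10
R = 2809 * sqrt(3) / 20
R = 2809/20*sqrt(3) m

2809/20*sqrt(3) m


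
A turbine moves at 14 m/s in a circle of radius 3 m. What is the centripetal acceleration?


Given: v = 14 m/s, r = 3 m
Using a_c = v^2 / r
a_c = 14^2 / 3
a_c = 196 / 3
a_c = 196/3 m/s^2

196/3 m/s^2


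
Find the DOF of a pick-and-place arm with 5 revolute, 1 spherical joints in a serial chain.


Given: serial robot with 5 revolute, 1 spherical joints
DOF contribution per joint type: revolute=1, prismatic=1, spherical=3, fixed=0
DOF = 5*1 + 1*3
DOF = 8

8


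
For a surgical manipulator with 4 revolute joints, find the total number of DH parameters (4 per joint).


Given: 4 joints, 4 DH parameters per joint (d, theta, a, alpha)
Total DH parameters = number_of_joints * 4
Total = 4 * 4
Total = 16

16


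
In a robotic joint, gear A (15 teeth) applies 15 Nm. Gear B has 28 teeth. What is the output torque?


Given: N1 = 15, N2 = 28, T1 = 15 Nm
Using T2/T1 = N2/N1
T2 = T1 * N2 / N1
T2 = 15 * 28 / 15
T2 = 420 / 15
T2 = 28 Nm

28 Nm


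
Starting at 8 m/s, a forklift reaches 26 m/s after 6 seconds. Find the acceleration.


Given: initial velocity v0 = 8 m/s, final velocity v = 26 m/s, time t = 6 s
Using a = (v - v0) / t
a = (26 - 8) / 6
a = 18 / 6
a = 3 m/s^2

3 m/s^2


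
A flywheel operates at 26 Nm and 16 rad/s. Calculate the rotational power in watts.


Given: tau = 26 Nm, omega = 16 rad/s
Using P = tau * omega
P = 26 * 16
P = 416 W

416 W


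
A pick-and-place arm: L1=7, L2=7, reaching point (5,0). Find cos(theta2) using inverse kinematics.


Given: L1 = 7, L2 = 7, target (x, y) = (5, 0)
Using cos(theta2) = (x^2 + y^2 - L1^2 - L2^2) / (2*L1*L2)
x^2 + y^2 = 5^2 + 0 = 25
L1^2 + L2^2 = 49 + 49 = 98
Numerator = 25 - 98 = -73
Denominator = 2*7*7 = 98
cos(theta2) = -73/98 = -73/98

-73/98


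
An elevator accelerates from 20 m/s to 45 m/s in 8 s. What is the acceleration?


Given: initial velocity v0 = 20 m/s, final velocity v = 45 m/s, time t = 8 s
Using a = (v - v0) / t
a = (45 - 20) / 8
a = 25 / 8
a = 25/8 m/s^2

25/8 m/s^2


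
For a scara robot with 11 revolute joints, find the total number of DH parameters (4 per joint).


Given: 11 joints, 4 DH parameters per joint (d, theta, a, alpha)
Total DH parameters = number_of_joints * 4
Total = 11 * 4
Total = 44

44


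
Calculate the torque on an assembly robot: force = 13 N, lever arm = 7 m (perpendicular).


Given: F = 13 N, r = 7 m, angle = 90 deg (perpendicular)
Using tau = F * r * sin(90)
sin(90) = 1
tau = 13 * 7 * 1
tau = 91 Nm

91 Nm


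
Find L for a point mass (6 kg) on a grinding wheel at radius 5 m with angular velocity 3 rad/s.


Given: m = 6 kg, r = 5 m, omega = 3 rad/s
For a point mass: I = m*r^2
I = 6*5^2 = 6*25 = 150
L = I*omega = 150*3
L = 450 kg*m^2/s

450 kg*m^2/s


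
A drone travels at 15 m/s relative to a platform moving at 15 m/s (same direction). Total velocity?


Given: object velocity = 15 m/s, platform velocity = 15 m/s (same direction)
Using classical velocity addition: v_total = v_object + v_platform
v_total = 15 + 15
v_total = 30 m/s

30 m/s


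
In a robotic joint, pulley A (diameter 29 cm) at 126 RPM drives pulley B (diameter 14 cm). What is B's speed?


Given: D1 = 29 cm, w1 = 126 RPM, D2 = 14 cm
Using D1*w1 = D2*w2
w2 = D1*w1 / D2
w2 = 29*126 / 14
w2 = 3654 / 14
w2 = 261 RPM

261 RPM


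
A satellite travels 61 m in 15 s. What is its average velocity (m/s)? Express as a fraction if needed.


Given: distance d = 61 m, time t = 15 s
Using v = d / t
v = 61 / 15
v = 61/15 m/s

61/15 m/s


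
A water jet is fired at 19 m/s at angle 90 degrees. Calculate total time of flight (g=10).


Given: v0 = 19 m/s, theta = 90 deg, g = 10 m/s^2
sin(90) = 1
Using T = 2*v0*sin(theta) / g
T = 2*19*1 / 10
T = 38 / 10
T = 19/5 s

19/5 s


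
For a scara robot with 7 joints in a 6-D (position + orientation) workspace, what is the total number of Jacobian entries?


Given: task space dimension = 6, joints = 7
Jacobian is a 6 x 7 matrix
Total entries = rows * columns
Total = 6 * 7
Total = 42

42


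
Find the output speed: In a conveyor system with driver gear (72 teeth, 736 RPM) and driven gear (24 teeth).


Given: N1 = 72 teeth, w1 = 736 RPM, N2 = 24 teeth
Using N1*w1 = N2*w2
w2 = N1*w1 / N2
w2 = 72*736 / 24
w2 = 52992 / 24
w2 = 2208 RPM

2208 RPM


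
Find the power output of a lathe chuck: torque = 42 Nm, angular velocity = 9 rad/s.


Given: tau = 42 Nm, omega = 9 rad/s
Using P = tau * omega
P = 42 * 9
P = 378 W

378 W


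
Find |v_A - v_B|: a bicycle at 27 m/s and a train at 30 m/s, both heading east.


Given: v_A = 27 m/s east, v_B = 30 m/s east
Both move in the same direction; relative speed = |v_A - v_B|
|27 - 30| = |-3|
= 3 m/s

3 m/s


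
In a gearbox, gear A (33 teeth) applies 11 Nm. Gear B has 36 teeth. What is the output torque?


Given: N1 = 33, N2 = 36, T1 = 11 Nm
Using T2/T1 = N2/N1
T2 = T1 * N2 / N1
T2 = 11 * 36 / 33
T2 = 396 / 33
T2 = 12 Nm

12 Nm


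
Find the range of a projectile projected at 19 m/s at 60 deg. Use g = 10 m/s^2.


Given: v0 = 19 m/s, theta = 60 deg, g = 10 m/s^2
sin(2*60) = sin(120) = sqrt(3)/2
Using R = v0^2 * sin(2*theta) / g
R = 19^2 * (sqrt(3)/2) / 10
R = 361 * sqrt(3) / 20
R = 361/20*sqrt(3) m

361/20*sqrt(3) m


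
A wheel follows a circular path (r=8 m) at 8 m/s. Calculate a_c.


Given: v = 8 m/s, r = 8 m
Using a_c = v^2 / r
a_c = 8^2 / 8
a_c = 64 / 8
a_c = 8 m/s^2

8 m/s^2


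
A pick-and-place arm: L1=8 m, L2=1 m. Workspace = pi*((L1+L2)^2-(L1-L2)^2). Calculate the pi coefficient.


Given: L1 = 8, L2 = 1
(L1+L2)^2 = (9)^2 = 81
(L1-L2)^2 = (7)^2 = 49
Difference = 81 - 49 = 32
This equals 4*L1*L2 = 4*8*1 = 32
Workspace area = 32*pi

32


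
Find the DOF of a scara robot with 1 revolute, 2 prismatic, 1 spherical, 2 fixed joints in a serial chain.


Given: serial robot with 1 revolute, 2 prismatic, 1 spherical, 2 fixed joints
DOF contribution per joint type: revolute=1, prismatic=1, spherical=3, fixed=0
DOF = 1*1 + 2*1 + 1*3 + 2*0
DOF = 6

6


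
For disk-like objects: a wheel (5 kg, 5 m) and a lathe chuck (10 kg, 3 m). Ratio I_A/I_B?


Given: M1=5 kg, R1=5 m, M2=10 kg, R2=3 m
For a disk: I = (1/2)*M*R^2, so I_A/I_B = (M1*R1^2)/(M2*R2^2)
M1*R1^2 = 5*25 = 125
M2*R2^2 = 10*9 = 90
I_A/I_B = 125/90 = 25/18

25/18


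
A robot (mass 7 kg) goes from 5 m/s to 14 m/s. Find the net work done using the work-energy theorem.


Given: m = 7 kg, v0 = 5 m/s, v = 14 m/s
Using W = (1/2)*m*(v^2 - v0^2)
v^2 = 14^2 = 196
v0^2 = 5^2 = 25
v^2 - v0^2 = 196 - 25 = 171
W = (1/2)*7*171 = 1197/2 J

1197/2 J


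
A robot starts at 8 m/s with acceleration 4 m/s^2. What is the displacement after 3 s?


Given: v0 = 8 m/s, a = 4 m/s^2, t = 3 s
Using s = v0*t + (1/2)*a*t^2
s = 8*3 + (1/2)*4*3^2
s = 24 + (1/2)*36
s = 24 + 18
s = 42

42 m


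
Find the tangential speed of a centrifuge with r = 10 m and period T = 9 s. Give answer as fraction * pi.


Given: radius r = 10 m, period T = 9 s
Using v = 2*pi*r / T
v = 2*pi*10 / 9
v = 20*pi / 9
v = 20/9*pi m/s

20/9*pi m/s


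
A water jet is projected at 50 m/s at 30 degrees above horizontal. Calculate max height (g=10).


Given: v0 = 50 m/s, theta = 30 deg, g = 10 m/s^2
sin^2(30) = 1/4
Using H = v0^2 * sin^2(theta) / (2*g)
H = 50^2 * 1/4 / (2*10)
H = 2500 * 1/4 / 20
H = 625 / 20
H = 125/4 m

125/4 m


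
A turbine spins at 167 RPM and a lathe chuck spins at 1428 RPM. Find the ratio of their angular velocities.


Given: RPM_A = 167, RPM_B = 1428
omega = 2*pi*RPM/60, so omega_A/omega_B = RPM_A / RPM_B
omega_A/omega_B = 167 / 1428
omega_A/omega_B = 167/1428

167/1428


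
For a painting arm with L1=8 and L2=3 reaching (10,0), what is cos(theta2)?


Given: L1 = 8, L2 = 3, target (x, y) = (10, 0)
Using cos(theta2) = (x^2 + y^2 - L1^2 - L2^2) / (2*L1*L2)
x^2 + y^2 = 10^2 + 0 = 100
L1^2 + L2^2 = 64 + 9 = 73
Numerator = 100 - 73 = 27
Denominator = 2*8*3 = 48
cos(theta2) = 27/48 = 9/16

9/16


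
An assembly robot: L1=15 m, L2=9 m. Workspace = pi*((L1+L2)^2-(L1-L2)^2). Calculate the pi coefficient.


Given: L1 = 15, L2 = 9
(L1+L2)^2 = (24)^2 = 576
(L1-L2)^2 = (6)^2 = 36
Difference = 576 - 36 = 540
This equals 4*L1*L2 = 4*15*9 = 540
Workspace area = 540*pi

540


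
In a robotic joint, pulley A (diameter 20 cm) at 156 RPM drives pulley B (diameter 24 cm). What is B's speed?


Given: D1 = 20 cm, w1 = 156 RPM, D2 = 24 cm
Using D1*w1 = D2*w2
w2 = D1*w1 / D2
w2 = 20*156 / 24
w2 = 3120 / 24
w2 = 130 RPM

130 RPM


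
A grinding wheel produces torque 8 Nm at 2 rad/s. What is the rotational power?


Given: tau = 8 Nm, omega = 2 rad/s
Using P = tau * omega
P = 8 * 2
P = 16 W

16 W


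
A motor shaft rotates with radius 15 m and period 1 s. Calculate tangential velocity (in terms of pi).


Given: radius r = 15 m, period T = 1 s
Using v = 2*pi*r / T
v = 2*pi*15 / 1
v = 30*pi / 1
v = 30*pi m/s

30*pi m/s


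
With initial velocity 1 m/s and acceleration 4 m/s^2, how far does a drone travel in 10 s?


Given: v0 = 1 m/s, a = 4 m/s^2, t = 10 s
Using s = v0*t + (1/2)*a*t^2
s = 1*10 + (1/2)*4*10^2
s = 10 + (1/2)*400
s = 10 + 200
s = 210

210 m


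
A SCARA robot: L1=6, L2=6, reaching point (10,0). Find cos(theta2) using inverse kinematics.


Given: L1 = 6, L2 = 6, target (x, y) = (10, 0)
Using cos(theta2) = (x^2 + y^2 - L1^2 - L2^2) / (2*L1*L2)
x^2 + y^2 = 10^2 + 0 = 100
L1^2 + L2^2 = 36 + 36 = 72
Numerator = 100 - 72 = 28
Denominator = 2*6*6 = 72
cos(theta2) = 28/72 = 7/18

7/18


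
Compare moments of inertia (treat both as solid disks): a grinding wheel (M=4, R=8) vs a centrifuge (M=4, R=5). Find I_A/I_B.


Given: M1=4 kg, R1=8 m, M2=4 kg, R2=5 m
For a disk: I = (1/2)*M*R^2, so I_A/I_B = (M1*R1^2)/(M2*R2^2)
M1*R1^2 = 4*64 = 256
M2*R2^2 = 4*25 = 100
I_A/I_B = 256/100 = 64/25

64/25


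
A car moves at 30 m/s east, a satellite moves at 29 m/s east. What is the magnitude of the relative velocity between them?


Given: v_A = 30 m/s east, v_B = 29 m/s east
Both move in the same direction; relative speed = |v_A - v_B|
|30 - 29| = |1|
= 1 m/s

1 m/s


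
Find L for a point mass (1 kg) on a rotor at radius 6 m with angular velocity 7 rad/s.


Given: m = 1 kg, r = 6 m, omega = 7 rad/s
For a point mass: I = m*r^2
I = 1*6^2 = 1*36 = 36
L = I*omega = 36*7
L = 252 kg*m^2/s

252 kg*m^2/s


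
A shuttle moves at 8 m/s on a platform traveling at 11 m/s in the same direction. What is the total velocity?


Given: object velocity = 8 m/s, platform velocity = 11 m/s (same direction)
Using classical velocity addition: v_total = v_object + v_platform
v_total = 8 + 11
v_total = 19 m/s

19 m/s


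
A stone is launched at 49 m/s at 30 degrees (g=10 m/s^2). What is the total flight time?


Given: v0 = 49 m/s, theta = 30 deg, g = 10 m/s^2
sin(30) = 1/2
Using T = 2*v0*sin(theta) / g
T = 2*49*1/2 / 10
T = 49 / 10
T = 49/10 s

49/10 s


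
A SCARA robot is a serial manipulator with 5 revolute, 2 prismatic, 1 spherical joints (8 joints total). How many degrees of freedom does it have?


Given: serial robot with 5 revolute, 2 prismatic, 1 spherical joints
DOF contribution per joint type: revolute=1, prismatic=1, spherical=3, fixed=0
DOF = 5*1 + 2*1 + 1*3
DOF = 10

10


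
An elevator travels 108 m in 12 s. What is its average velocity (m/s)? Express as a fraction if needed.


Given: distance d = 108 m, time t = 12 s
Using v = d / t
v = 108 / 12
v = 9 m/s

9 m/s


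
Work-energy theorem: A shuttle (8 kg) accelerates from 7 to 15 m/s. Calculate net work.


Given: m = 8 kg, v0 = 7 m/s, v = 15 m/s
Using W = (1/2)*m*(v^2 - v0^2)
v^2 = 15^2 = 225
v0^2 = 7^2 = 49
v^2 - v0^2 = 225 - 49 = 176
W = (1/2)*8*176 = 704 J

704 J


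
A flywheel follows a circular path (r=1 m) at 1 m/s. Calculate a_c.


Given: v = 1 m/s, r = 1 m
Using a_c = v^2 / r
a_c = 1^2 / 1
a_c = 1 / 1
a_c = 1 m/s^2

1 m/s^2


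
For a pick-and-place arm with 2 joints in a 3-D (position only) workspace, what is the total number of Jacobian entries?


Given: task space dimension = 3, joints = 2
Jacobian is a 3 x 2 matrix
Total entries = rows * columns
Total = 3 * 2
Total = 6

6


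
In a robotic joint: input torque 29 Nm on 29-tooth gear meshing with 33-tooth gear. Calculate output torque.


Given: N1 = 29, N2 = 33, T1 = 29 Nm
Using T2/T1 = N2/N1
T2 = T1 * N2 / N1
T2 = 29 * 33 / 29
T2 = 957 / 29
T2 = 33 Nm

33 Nm


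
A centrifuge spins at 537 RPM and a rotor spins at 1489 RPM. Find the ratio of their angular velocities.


Given: RPM_A = 537, RPM_B = 1489
omega = 2*pi*RPM/60, so omega_A/omega_B = RPM_A / RPM_B
omega_A/omega_B = 537 / 1489
omega_A/omega_B = 537/1489

537/1489


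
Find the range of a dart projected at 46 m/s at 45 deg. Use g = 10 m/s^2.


Given: v0 = 46 m/s, theta = 45 deg, g = 10 m/s^2
sin(2*45) = sin(90) = 1
Using R = v0^2 * sin(2*theta) / g
R = 46^2 * 1 / 10
R = 2116 / 10
R = 1058/5 m

1058/5 m


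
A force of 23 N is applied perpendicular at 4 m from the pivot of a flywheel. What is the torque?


Given: F = 23 N, r = 4 m, angle = 90 deg (perpendicular)
Using tau = F * r * sin(90)
sin(90) = 1
tau = 23 * 4 * 1
tau = 92 Nm

92 Nm


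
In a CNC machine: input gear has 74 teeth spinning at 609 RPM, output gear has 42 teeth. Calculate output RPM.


Given: N1 = 74 teeth, w1 = 609 RPM, N2 = 42 teeth
Using N1*w1 = N2*w2
w2 = N1*w1 / N2
w2 = 74*609 / 42
w2 = 45066 / 42
w2 = 1073 RPM

1073 RPM


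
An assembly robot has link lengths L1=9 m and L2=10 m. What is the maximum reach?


Given: L1 = 9 m, L2 = 10 m
For a 2-link planar arm, max reach = L1 + L2 (fully extended)
Max reach = 9 + 10
Max reach = 19 m

19 m


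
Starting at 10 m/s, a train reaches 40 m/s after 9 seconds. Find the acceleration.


Given: initial velocity v0 = 10 m/s, final velocity v = 40 m/s, time t = 9 s
Using a = (v - v0) / t
a = (40 - 10) / 9
a = 30 / 9
a = 10/3 m/s^2

10/3 m/s^2


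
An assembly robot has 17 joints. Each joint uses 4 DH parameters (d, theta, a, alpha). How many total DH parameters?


Given: 17 joints, 4 DH parameters per joint (d, theta, a, alpha)
Total DH parameters = number_of_joints * 4
Total = 17 * 4
Total = 68

68


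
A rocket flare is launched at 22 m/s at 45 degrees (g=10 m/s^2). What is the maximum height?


Given: v0 = 22 m/s, theta = 45 deg, g = 10 m/s^2
sin^2(45) = 1/2
Using H = v0^2 * sin^2(theta) / (2*g)
H = 22^2 * 1/2 / (2*10)
H = 484 * 1/2 / 20
H = 242 / 20
H = 121/10 m

121/10 m


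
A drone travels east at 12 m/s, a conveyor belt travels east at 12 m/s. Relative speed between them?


Given: v_A = 12 m/s east, v_B = 12 m/s east
Both move in the same direction; relative speed = |v_A - v_B|
|12 - 12| = |0|
= 0 m/s

0 m/s


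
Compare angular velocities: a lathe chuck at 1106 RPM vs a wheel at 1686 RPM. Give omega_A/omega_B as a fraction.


Given: RPM_A = 1106, RPM_B = 1686
omega = 2*pi*RPM/60, so omega_A/omega_B = RPM_A / RPM_B
omega_A/omega_B = 1106 / 1686
omega_A/omega_B = 553/843

553/843


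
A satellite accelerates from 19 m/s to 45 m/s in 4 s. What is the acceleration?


Given: initial velocity v0 = 19 m/s, final velocity v = 45 m/s, time t = 4 s
Using a = (v - v0) / t
a = (45 - 19) / 4
a = 26 / 4
a = 13/2 m/s^2

13/2 m/s^2


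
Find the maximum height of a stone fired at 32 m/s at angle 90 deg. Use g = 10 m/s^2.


Given: v0 = 32 m/s, theta = 90 deg, g = 10 m/s^2
sin^2(90) = 1
Using H = v0^2 * sin^2(theta) / (2*g)
H = 32^2 * 1 / (2*10)
H = 1024 * 1 / 20
H = 1024 / 20
H = 256/5 m

256/5 m


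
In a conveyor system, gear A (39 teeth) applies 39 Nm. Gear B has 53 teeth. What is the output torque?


Given: N1 = 39, N2 = 53, T1 = 39 Nm
Using T2/T1 = N2/N1
T2 = T1 * N2 / N1
T2 = 39 * 53 / 39
T2 = 2067 / 39
T2 = 53 Nm

53 Nm


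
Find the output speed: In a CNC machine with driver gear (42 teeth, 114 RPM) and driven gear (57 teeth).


Given: N1 = 42 teeth, w1 = 114 RPM, N2 = 57 teeth
Using N1*w1 = N2*w2
w2 = N1*w1 / N2
w2 = 42*114 / 57
w2 = 4788 / 57
w2 = 84 RPM

84 RPM


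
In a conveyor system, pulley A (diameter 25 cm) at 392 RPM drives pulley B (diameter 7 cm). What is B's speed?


Given: D1 = 25 cm, w1 = 392 RPM, D2 = 7 cm
Using D1*w1 = D2*w2
w2 = D1*w1 / D2
w2 = 25*392 / 7
w2 = 9800 / 7
w2 = 1400 RPM

1400 RPM


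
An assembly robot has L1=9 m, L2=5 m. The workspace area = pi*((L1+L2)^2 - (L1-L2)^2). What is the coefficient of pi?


Given: L1 = 9, L2 = 5
(L1+L2)^2 = (14)^2 = 196
(L1-L2)^2 = (4)^2 = 16
Difference = 196 - 16 = 180
This equals 4*L1*L2 = 4*9*5 = 180
Workspace area = 180*pi

180


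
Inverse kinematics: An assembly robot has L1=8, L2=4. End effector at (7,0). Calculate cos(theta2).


Given: L1 = 8, L2 = 4, target (x, y) = (7, 0)
Using cos(theta2) = (x^2 + y^2 - L1^2 - L2^2) / (2*L1*L2)
x^2 + y^2 = 7^2 + 0 = 49
L1^2 + L2^2 = 64 + 16 = 80
Numerator = 49 - 80 = -31
Denominator = 2*8*4 = 64
cos(theta2) = -31/64 = -31/64

-31/64


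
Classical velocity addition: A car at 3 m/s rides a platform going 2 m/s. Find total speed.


Given: object velocity = 3 m/s, platform velocity = 2 m/s (same direction)
Using classical velocity addition: v_total = v_object + v_platform
v_total = 3 + 2
v_total = 5 m/s

5 m/s


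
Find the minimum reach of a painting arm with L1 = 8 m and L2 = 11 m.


Given: L1 = 8 m, L2 = 11 m
For a 2-link planar arm, min reach = |L1 - L2| (second link folded back)
Min reach = |8 - 11|
Min reach = 3 m

3 m


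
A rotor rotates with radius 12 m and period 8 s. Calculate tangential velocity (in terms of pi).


Given: radius r = 12 m, period T = 8 s
Using v = 2*pi*r / T
v = 2*pi*12 / 8
v = 24*pi / 8
v = 3*pi m/s

3*pi m/s


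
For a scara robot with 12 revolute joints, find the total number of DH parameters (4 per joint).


Given: 12 joints, 4 DH parameters per joint (d, theta, a, alpha)
Total DH parameters = number_of_joints * 4
Total = 12 * 4
Total = 48

48


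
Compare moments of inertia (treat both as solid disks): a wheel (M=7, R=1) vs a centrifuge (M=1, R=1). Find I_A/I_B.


Given: M1=7 kg, R1=1 m, M2=1 kg, R2=1 m
For a disk: I = (1/2)*M*R^2, so I_A/I_B = (M1*R1^2)/(M2*R2^2)
M1*R1^2 = 7*1 = 7
M2*R2^2 = 1*1 = 1
I_A/I_B = 7/1 = 7

7


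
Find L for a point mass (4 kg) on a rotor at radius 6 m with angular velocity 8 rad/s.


Given: m = 4 kg, r = 6 m, omega = 8 rad/s
For a point mass: I = m*r^2
I = 4*6^2 = 4*36 = 144
L = I*omega = 144*8
L = 1152 kg*m^2/s

1152 kg*m^2/s


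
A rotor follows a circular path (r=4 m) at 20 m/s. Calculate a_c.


Given: v = 20 m/s, r = 4 m
Using a_c = v^2 / r
a_c = 20^2 / 4
a_c = 400 / 4
a_c = 100 m/s^2

100 m/s^2


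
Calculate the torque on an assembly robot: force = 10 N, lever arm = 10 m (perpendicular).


Given: F = 10 N, r = 10 m, angle = 90 deg (perpendicular)
Using tau = F * r * sin(90)
sin(90) = 1
tau = 10 * 10 * 1
tau = 100 Nm

100 Nm


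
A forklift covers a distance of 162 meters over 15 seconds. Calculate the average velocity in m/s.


Given: distance d = 162 m, time t = 15 s
Using v = d / t
v = 162 / 15
v = 54/5 m/s

54/5 m/s


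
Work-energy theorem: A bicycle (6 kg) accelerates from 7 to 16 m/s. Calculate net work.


Given: m = 6 kg, v0 = 7 m/s, v = 16 m/s
Using W = (1/2)*m*(v^2 - v0^2)
v^2 = 16^2 = 256
v0^2 = 7^2 = 49
v^2 - v0^2 = 256 - 49 = 207
W = (1/2)*6*207 = 621 J

621 J


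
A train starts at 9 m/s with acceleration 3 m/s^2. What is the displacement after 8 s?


Given: v0 = 9 m/s, a = 3 m/s^2, t = 8 s
Using s = v0*t + (1/2)*a*t^2
s = 9*8 + (1/2)*3*8^2
s = 72 + (1/2)*192
s = 72 + 96
s = 168

168 m


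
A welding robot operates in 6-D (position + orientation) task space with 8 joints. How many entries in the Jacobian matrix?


Given: task space dimension = 6, joints = 8
Jacobian is a 6 x 8 matrix
Total entries = rows * columns
Total = 6 * 8
Total = 48

48


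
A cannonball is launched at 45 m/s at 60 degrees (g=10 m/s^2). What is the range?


Given: v0 = 45 m/s, theta = 60 deg, g = 10 m/s^2
sin(2*60) = sin(120) = sqrt(3)/2
Using R = v0^2 * sin(2*theta) / g
R = 45^2 * (sqrt(3)/2) / 10
R = 2025 * sqrt(3) / 20
R = 405/4*sqrt(3) m

405/4*sqrt(3) m


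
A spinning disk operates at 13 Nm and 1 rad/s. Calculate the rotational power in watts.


Given: tau = 13 Nm, omega = 1 rad/s
Using P = tau * omega
P = 13 * 1
P = 13 W

13 W


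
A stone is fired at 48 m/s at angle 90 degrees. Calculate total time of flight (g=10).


Given: v0 = 48 m/s, theta = 90 deg, g = 10 m/s^2
sin(90) = 1
Using T = 2*v0*sin(theta) / g
T = 2*48*1 / 10
T = 96 / 10
T = 48/5 s

48/5 s


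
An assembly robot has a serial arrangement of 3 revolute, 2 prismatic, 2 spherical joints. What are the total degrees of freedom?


Given: serial robot with 3 revolute, 2 prismatic, 2 spherical joints
DOF contribution per joint type: revolute=1, prismatic=1, spherical=3, fixed=0
DOF = 3*1 + 2*1 + 2*3
DOF = 11

11


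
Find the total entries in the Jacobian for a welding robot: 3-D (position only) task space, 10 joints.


Given: task space dimension = 3, joints = 10
Jacobian is a 3 x 10 matrix
Total entries = rows * columns
Total = 3 * 10
Total = 30

30


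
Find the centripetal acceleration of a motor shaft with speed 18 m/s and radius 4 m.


Given: v = 18 m/s, r = 4 m
Using a_c = v^2 / r
a_c = 18^2 / 4
a_c = 324 / 4
a_c = 81 m/s^2

81 m/s^2


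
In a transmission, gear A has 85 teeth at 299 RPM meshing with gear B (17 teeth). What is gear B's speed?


Given: N1 = 85 teeth, w1 = 299 RPM, N2 = 17 teeth
Using N1*w1 = N2*w2
w2 = N1*w1 / N2
w2 = 85*299 / 17
w2 = 25415 / 17
w2 = 1495 RPM

1495 RPM


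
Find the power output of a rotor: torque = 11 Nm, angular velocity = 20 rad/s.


Given: tau = 11 Nm, omega = 20 rad/s
Using P = tau * omega
P = 11 * 20
P = 220 W

220 W


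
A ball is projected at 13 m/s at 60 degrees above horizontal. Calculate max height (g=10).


Given: v0 = 13 m/s, theta = 60 deg, g = 10 m/s^2
sin^2(60) = 3/4
Using H = v0^2 * sin^2(theta) / (2*g)
H = 13^2 * 3/4 / (2*10)
H = 169 * 3/4 / 20
H = 507/4 / 20
H = 507/80 m

507/80 m


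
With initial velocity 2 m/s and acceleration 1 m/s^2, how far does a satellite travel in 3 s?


Given: v0 = 2 m/s, a = 1 m/s^2, t = 3 s
Using s = v0*t + (1/2)*a*t^2
s = 2*3 + (1/2)*1*3^2
s = 6 + (1/2)*9
s = 6 + 9/2
s = 21/2

21/2 m


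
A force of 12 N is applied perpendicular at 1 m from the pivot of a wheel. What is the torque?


Given: F = 12 N, r = 1 m, angle = 90 deg (perpendicular)
Using tau = F * r * sin(90)
sin(90) = 1
tau = 12 * 1 * 1
tau = 12 Nm

12 Nm


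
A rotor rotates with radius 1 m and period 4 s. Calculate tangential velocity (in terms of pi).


Given: radius r = 1 m, period T = 4 s
Using v = 2*pi*r / T
v = 2*pi*1 / 4
v = 2*pi / 4
v = 1/2*pi m/s

1/2*pi m/s


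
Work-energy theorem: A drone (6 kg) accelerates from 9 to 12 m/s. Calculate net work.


Given: m = 6 kg, v0 = 9 m/s, v = 12 m/s
Using W = (1/2)*m*(v^2 - v0^2)
v^2 = 12^2 = 144
v0^2 = 9^2 = 81
v^2 - v0^2 = 144 - 81 = 63
W = (1/2)*6*63 = 189 J

189 J


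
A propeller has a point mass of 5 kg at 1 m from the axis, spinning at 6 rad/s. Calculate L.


Given: m = 5 kg, r = 1 m, omega = 6 rad/s
For a point mass: I = m*r^2
I = 5*1^2 = 5*1 = 5
L = I*omega = 5*6
L = 30 kg*m^2/s

30 kg*m^2/s


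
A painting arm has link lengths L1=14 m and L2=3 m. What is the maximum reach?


Given: L1 = 14 m, L2 = 3 m
For a 2-link planar arm, max reach = L1 + L2 (fully extended)
Max reach = 14 + 3
Max reach = 17 m

17 m


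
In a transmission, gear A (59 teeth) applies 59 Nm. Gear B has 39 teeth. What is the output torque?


Given: N1 = 59, N2 = 39, T1 = 59 Nm
Using T2/T1 = N2/N1
T2 = T1 * N2 / N1
T2 = 59 * 39 / 59
T2 = 2301 / 59
T2 = 39 Nm

39 Nm


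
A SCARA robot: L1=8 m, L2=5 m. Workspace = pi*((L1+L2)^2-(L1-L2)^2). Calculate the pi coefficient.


Given: L1 = 8, L2 = 5
(L1+L2)^2 = (13)^2 = 169
(L1-L2)^2 = (3)^2 = 9
Difference = 169 - 9 = 160
This equals 4*L1*L2 = 4*8*5 = 160
Workspace area = 160*pi

160


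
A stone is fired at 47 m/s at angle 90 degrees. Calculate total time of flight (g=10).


Given: v0 = 47 m/s, theta = 90 deg, g = 10 m/s^2
sin(90) = 1
Using T = 2*v0*sin(theta) / g
T = 2*47*1 / 10
T = 94 / 10
T = 47/5 s

47/5 s


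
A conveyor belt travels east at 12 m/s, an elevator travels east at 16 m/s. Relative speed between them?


Given: v_A = 12 m/s east, v_B = 16 m/s east
Both move in the same direction; relative speed = |v_A - v_B|
|12 - 16| = |-4|
= 4 m/s

4 m/s


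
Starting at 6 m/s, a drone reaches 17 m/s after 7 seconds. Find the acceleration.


Given: initial velocity v0 = 6 m/s, final velocity v = 17 m/s, time t = 7 s
Using a = (v - v0) / t
a = (17 - 6) / 7
a = 11 / 7
a = 11/7 m/s^2

11/7 m/s^2


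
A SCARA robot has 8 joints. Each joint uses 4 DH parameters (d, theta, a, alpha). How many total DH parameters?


Given: 8 joints, 4 DH parameters per joint (d, theta, a, alpha)
Total DH parameters = number_of_joints * 4
Total = 8 * 4
Total = 32

32


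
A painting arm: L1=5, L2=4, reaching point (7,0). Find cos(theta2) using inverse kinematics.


Given: L1 = 5, L2 = 4, target (x, y) = (7, 0)
Using cos(theta2) = (x^2 + y^2 - L1^2 - L2^2) / (2*L1*L2)
x^2 + y^2 = 7^2 + 0 = 49
L1^2 + L2^2 = 25 + 16 = 41
Numerator = 49 - 41 = 8
Denominator = 2*5*4 = 40
cos(theta2) = 8/40 = 1/5

1/5


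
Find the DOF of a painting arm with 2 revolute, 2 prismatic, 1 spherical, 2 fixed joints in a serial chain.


Given: serial robot with 2 revolute, 2 prismatic, 1 spherical, 2 fixed joints
DOF contribution per joint type: revolute=1, prismatic=1, spherical=3, fixed=0
DOF = 2*1 + 2*1 + 1*3 + 2*0
DOF = 7

7


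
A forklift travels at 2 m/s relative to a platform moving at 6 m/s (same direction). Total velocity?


Given: object velocity = 2 m/s, platform velocity = 6 m/s (same direction)
Using classical velocity addition: v_total = v_object + v_platform
v_total = 2 + 6
v_total = 8 m/s

8 m/s


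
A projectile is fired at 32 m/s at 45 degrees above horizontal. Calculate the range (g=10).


Given: v0 = 32 m/s, theta = 45 deg, g = 10 m/s^2
sin(2*45) = sin(90) = 1
Using R = v0^2 * sin(2*theta) / g
R = 32^2 * 1 / 10
R = 1024 / 10
R = 512/5 m

512/5 m


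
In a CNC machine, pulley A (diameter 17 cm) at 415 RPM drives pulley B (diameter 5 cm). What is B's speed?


Given: D1 = 17 cm, w1 = 415 RPM, D2 = 5 cm
Using D1*w1 = D2*w2
w2 = D1*w1 / D2
w2 = 17*415 / 5
w2 = 7055 / 5
w2 = 1411 RPM

1411 RPM


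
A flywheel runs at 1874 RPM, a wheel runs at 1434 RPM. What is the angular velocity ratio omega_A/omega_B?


Given: RPM_A = 1874, RPM_B = 1434
omega = 2*pi*RPM/60, so omega_A/omega_B = RPM_A / RPM_B
omega_A/omega_B = 1874 / 1434
omega_A/omega_B = 937/717

937/717


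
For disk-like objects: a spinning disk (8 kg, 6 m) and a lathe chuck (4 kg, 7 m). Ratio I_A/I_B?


Given: M1=8 kg, R1=6 m, M2=4 kg, R2=7 m
For a disk: I = (1/2)*M*R^2, so I_A/I_B = (M1*R1^2)/(M2*R2^2)
M1*R1^2 = 8*36 = 288
M2*R2^2 = 4*49 = 196
I_A/I_B = 288/196 = 72/49

72/49


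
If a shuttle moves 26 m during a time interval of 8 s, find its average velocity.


Given: distance d = 26 m, time t = 8 s
Using v = d / t
v = 26 / 8
v = 13/4 m/s

13/4 m/s


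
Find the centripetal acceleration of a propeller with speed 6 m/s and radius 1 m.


Given: v = 6 m/s, r = 1 m
Using a_c = v^2 / r
a_c = 6^2 / 1
a_c = 36 / 1
a_c = 36 m/s^2

36 m/s^2


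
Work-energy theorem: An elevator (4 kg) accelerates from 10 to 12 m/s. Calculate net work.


Given: m = 4 kg, v0 = 10 m/s, v = 12 m/s
Using W = (1/2)*m*(v^2 - v0^2)
v^2 = 12^2 = 144
v0^2 = 10^2 = 100
v^2 - v0^2 = 144 - 100 = 44
W = (1/2)*4*44 = 88 J

88 J


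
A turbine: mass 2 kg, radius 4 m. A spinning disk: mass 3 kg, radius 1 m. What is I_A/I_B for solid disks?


Given: M1=2 kg, R1=4 m, M2=3 kg, R2=1 m
For a disk: I = (1/2)*M*R^2, so I_A/I_B = (M1*R1^2)/(M2*R2^2)
M1*R1^2 = 2*16 = 32
M2*R2^2 = 3*1 = 3
I_A/I_B = 32/3 = 32/3

32/3


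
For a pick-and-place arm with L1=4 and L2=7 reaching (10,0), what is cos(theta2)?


Given: L1 = 4, L2 = 7, target (x, y) = (10, 0)
Using cos(theta2) = (x^2 + y^2 - L1^2 - L2^2) / (2*L1*L2)
x^2 + y^2 = 10^2 + 0 = 100
L1^2 + L2^2 = 16 + 49 = 65
Numerator = 100 - 65 = 35
Denominator = 2*4*7 = 56
cos(theta2) = 35/56 = 5/8

5/8


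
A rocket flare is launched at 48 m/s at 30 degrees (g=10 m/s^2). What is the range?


Given: v0 = 48 m/s, theta = 30 deg, g = 10 m/s^2
sin(2*30) = sin(60) = sqrt(3)/2
Using R = v0^2 * sin(2*theta) / g
R = 48^2 * (sqrt(3)/2) / 10
R = 2304 * sqrt(3) / 20
R = 576/5*sqrt(3) m

576/5*sqrt(3) m


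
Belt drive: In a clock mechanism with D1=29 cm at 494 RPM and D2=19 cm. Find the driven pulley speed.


Given: D1 = 29 cm, w1 = 494 RPM, D2 = 19 cm
Using D1*w1 = D2*w2
w2 = D1*w1 / D2
w2 = 29*494 / 19
w2 = 14326 / 19
w2 = 754 RPM

754 RPM


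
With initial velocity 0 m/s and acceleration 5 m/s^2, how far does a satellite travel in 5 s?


Given: v0 = 0 m/s, a = 5 m/s^2, t = 5 s
Using s = v0*t + (1/2)*a*t^2
s = 0*5 + (1/2)*5*5^2
s = 0 + (1/2)*125
s = 0 + 125/2
s = 125/2

125/2 m


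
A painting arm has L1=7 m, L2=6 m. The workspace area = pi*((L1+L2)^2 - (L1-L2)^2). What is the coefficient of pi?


Given: L1 = 7, L2 = 6
(L1+L2)^2 = (13)^2 = 169
(L1-L2)^2 = (1)^2 = 1
Difference = 169 - 1 = 168
This equals 4*L1*L2 = 4*7*6 = 168
Workspace area = 168*pi

168


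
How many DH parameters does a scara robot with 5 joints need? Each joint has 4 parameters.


Given: 5 joints, 4 DH parameters per joint (d, theta, a, alpha)
Total DH parameters = number_of_joints * 4
Total = 5 * 4
Total = 20

20


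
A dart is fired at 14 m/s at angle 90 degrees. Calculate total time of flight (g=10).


Given: v0 = 14 m/s, theta = 90 deg, g = 10 m/s^2
sin(90) = 1
Using T = 2*v0*sin(theta) / g
T = 2*14*1 / 10
T = 28 / 10
T = 14/5 s

14/5 s


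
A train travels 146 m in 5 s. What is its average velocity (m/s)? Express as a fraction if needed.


Given: distance d = 146 m, time t = 5 s
Using v = d / t
v = 146 / 5
v = 146/5 m/s

146/5 m/s


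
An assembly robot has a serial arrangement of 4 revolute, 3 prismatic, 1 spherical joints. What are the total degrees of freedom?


Given: serial robot with 4 revolute, 3 prismatic, 1 spherical joints
DOF contribution per joint type: revolute=1, prismatic=1, spherical=3, fixed=0
DOF = 4*1 + 3*1 + 1*3
DOF = 10

10


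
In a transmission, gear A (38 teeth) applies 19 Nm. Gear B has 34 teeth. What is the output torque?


Given: N1 = 38, N2 = 34, T1 = 19 Nm
Using T2/T1 = N2/N1
T2 = T1 * N2 / N1
T2 = 19 * 34 / 38
T2 = 646 / 38
T2 = 17 Nm

17 Nm


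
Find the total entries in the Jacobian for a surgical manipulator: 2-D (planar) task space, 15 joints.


Given: task space dimension = 2, joints = 15
Jacobian is a 2 x 15 matrix
Total entries = rows * columns
Total = 2 * 15
Total = 30

30


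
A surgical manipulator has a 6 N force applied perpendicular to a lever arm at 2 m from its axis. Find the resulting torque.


Given: F = 6 N, r = 2 m, angle = 90 deg (perpendicular)
Using tau = F * r * sin(90)
sin(90) = 1
tau = 6 * 2 * 1
tau = 12 Nm

12 Nm


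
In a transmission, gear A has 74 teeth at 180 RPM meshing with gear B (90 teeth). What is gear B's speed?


Given: N1 = 74 teeth, w1 = 180 RPM, N2 = 90 teeth
Using N1*w1 = N2*w2
w2 = N1*w1 / N2
w2 = 74*180 / 90
w2 = 13320 / 90
w2 = 148 RPM

148 RPM


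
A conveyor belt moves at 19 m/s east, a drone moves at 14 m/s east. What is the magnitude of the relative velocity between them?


Given: v_A = 19 m/s east, v_B = 14 m/s east
Both move in the same direction; relative speed = |v_A - v_B|
|19 - 14| = |5|
= 5 m/s

5 m/s


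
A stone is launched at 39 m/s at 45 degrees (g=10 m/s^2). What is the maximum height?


Given: v0 = 39 m/s, theta = 45 deg, g = 10 m/s^2
sin^2(45) = 1/2
Using H = v0^2 * sin^2(theta) / (2*g)
H = 39^2 * 1/2 / (2*10)
H = 1521 * 1/2 / 20
H = 1521/2 / 20
H = 1521/40 m

1521/40 m


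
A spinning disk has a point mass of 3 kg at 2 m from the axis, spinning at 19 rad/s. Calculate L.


Given: m = 3 kg, r = 2 m, omega = 19 rad/s
For a point mass: I = m*r^2
I = 3*2^2 = 3*4 = 12
L = I*omega = 12*19
L = 228 kg*m^2/s

228 kg*m^2/s


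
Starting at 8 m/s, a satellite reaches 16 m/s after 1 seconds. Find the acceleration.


Given: initial velocity v0 = 8 m/s, final velocity v = 16 m/s, time t = 1 s
Using a = (v - v0) / t
a = (16 - 8) / 1
a = 8 / 1
a = 8 m/s^2

8 m/s^2


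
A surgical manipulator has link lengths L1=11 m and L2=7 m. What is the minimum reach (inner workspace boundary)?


Given: L1 = 11 m, L2 = 7 m
For a 2-link planar arm, min reach = |L1 - L2| (second link folded back)
Min reach = |11 - 7|
Min reach = 4 m

4 m


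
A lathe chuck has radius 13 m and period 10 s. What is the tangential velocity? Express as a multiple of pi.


Given: radius r = 13 m, period T = 10 s
Using v = 2*pi*r / T
v = 2*pi*13 / 10
v = 26*pi / 10
v = 13/5*pi m/s

13/5*pi m/s


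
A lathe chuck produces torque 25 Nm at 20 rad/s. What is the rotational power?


Given: tau = 25 Nm, omega = 20 rad/s
Using P = tau * omega
P = 25 * 20
P = 500 W

500 W


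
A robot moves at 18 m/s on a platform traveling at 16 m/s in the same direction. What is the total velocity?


Given: object velocity = 18 m/s, platform velocity = 16 m/s (same direction)
Using classical velocity addition: v_total = v_object + v_platform
v_total = 18 + 16
v_total = 34 m/s

34 m/s


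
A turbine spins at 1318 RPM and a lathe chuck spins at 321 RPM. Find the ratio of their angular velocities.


Given: RPM_A = 1318, RPM_B = 321
omega = 2*pi*RPM/60, so omega_A/omega_B = RPM_A / RPM_B
omega_A/omega_B = 1318 / 321
omega_A/omega_B = 1318/321

1318/321


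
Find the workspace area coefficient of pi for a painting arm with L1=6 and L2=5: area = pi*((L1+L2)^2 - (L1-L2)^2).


Given: L1 = 6, L2 = 5
(L1+L2)^2 = (11)^2 = 121
(L1-L2)^2 = (1)^2 = 1
Difference = 121 - 1 = 120
This equals 4*L1*L2 = 4*6*5 = 120
Workspace area = 120*pi

120


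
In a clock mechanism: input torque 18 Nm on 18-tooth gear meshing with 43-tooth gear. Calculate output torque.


Given: N1 = 18, N2 = 43, T1 = 18 Nm
Using T2/T1 = N2/N1
T2 = T1 * N2 / N1
T2 = 18 * 43 / 18
T2 = 774 / 18
T2 = 43 Nm

43 Nm


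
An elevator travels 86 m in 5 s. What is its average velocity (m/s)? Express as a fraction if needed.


Given: distance d = 86 m, time t = 5 s
Using v = d / t
v = 86 / 5
v = 86/5 m/s

86/5 m/s


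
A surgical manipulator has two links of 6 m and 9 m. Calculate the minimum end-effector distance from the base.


Given: L1 = 6 m, L2 = 9 m
For a 2-link planar arm, min reach = |L1 - L2| (second link folded back)
Min reach = |6 - 9|
Min reach = 3 m

3 m


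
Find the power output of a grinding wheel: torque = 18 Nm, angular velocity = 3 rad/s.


Given: tau = 18 Nm, omega = 3 rad/s
Using P = tau * omega
P = 18 * 3
P = 54 W

54 W


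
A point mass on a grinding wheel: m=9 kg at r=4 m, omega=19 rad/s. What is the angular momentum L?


Given: m = 9 kg, r = 4 m, omega = 19 rad/s
For a point mass: I = m*r^2
I = 9*4^2 = 9*16 = 144
L = I*omega = 144*19
L = 2736 kg*m^2/s

2736 kg*m^2/s


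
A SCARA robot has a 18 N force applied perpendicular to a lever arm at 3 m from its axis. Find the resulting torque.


Given: F = 18 N, r = 3 m, angle = 90 deg (perpendicular)
Using tau = F * r * sin(90)
sin(90) = 1
tau = 18 * 3 * 1
tau = 54 Nm

54 Nm


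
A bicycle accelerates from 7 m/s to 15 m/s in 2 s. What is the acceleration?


Given: initial velocity v0 = 7 m/s, final velocity v = 15 m/s, time t = 2 s
Using a = (v - v0) / t
a = (15 - 7) / 2
a = 8 / 2
a = 4 m/s^2

4 m/s^2


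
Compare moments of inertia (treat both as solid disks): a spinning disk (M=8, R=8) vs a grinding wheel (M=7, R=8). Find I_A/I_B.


Given: M1=8 kg, R1=8 m, M2=7 kg, R2=8 m
For a disk: I = (1/2)*M*R^2, so I_A/I_B = (M1*R1^2)/(M2*R2^2)
M1*R1^2 = 8*64 = 512
M2*R2^2 = 7*64 = 448
I_A/I_B = 512/448 = 8/7

8/7


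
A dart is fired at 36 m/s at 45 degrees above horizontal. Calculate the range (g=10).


Given: v0 = 36 m/s, theta = 45 deg, g = 10 m/s^2
sin(2*45) = sin(90) = 1
Using R = v0^2 * sin(2*theta) / g
R = 36^2 * 1 / 10
R = 1296 / 10
R = 648/5 m

648/5 m
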